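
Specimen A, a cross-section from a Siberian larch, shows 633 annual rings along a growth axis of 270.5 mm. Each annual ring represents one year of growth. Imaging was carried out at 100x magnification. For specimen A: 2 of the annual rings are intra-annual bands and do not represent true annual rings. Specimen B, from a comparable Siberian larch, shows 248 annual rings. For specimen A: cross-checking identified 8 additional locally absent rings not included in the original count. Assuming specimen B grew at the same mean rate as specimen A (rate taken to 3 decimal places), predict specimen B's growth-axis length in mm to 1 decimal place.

Specimen A: after corrections the count is 633 − 2 + 8 = 639 annual rings.
A: Extension rate ≈ 270.5 / 639 = 0.423 mm/yr.
Length of B = 0.423 × 248 = 104.9 mm.

104.9 mm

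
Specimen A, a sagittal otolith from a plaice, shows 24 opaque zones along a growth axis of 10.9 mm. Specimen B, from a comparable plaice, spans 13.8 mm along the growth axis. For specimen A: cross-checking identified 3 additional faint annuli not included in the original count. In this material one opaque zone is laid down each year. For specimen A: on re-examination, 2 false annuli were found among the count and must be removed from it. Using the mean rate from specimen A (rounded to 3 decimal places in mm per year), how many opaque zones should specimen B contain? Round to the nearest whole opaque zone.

32 opaque zones

Specimen A: after corrections the count is 24 − 2 + 3 = 25 opaque zones.
A: Mean rate = 10.9 mm / 25 years ≈ 0.436 mm per year.
Specimen B: 13.8 mm / 0.436 mm per year = 31.65 years ≈ 32 opaque zones.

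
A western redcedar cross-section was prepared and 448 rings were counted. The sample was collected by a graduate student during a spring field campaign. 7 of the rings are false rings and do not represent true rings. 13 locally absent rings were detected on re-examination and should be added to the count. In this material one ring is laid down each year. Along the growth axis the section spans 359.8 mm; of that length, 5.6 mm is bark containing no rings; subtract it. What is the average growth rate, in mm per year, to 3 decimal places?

Correcting the raw count gives 448 − 7 + 13 = 454 true rings.
The growth record spans 359.8 − 5.6 = 354.2 mm.
Extension rate ≈ 354.2 / 454 = 0.780 mm per year.

0.780 mm per year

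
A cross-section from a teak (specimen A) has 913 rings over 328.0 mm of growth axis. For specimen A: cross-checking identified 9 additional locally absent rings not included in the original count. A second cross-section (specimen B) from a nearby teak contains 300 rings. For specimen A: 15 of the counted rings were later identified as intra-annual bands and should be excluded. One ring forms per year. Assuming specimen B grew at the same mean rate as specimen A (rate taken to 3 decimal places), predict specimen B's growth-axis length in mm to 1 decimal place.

Specimen A: adjusted count: 913 − 15 + 9 = 907 rings.
A: Mean rate = 328.0 mm / 907 years ≈ 0.362 mm/year.
For B, 0.362 mm/year × 300 years = 108.6 mm.

108.6 mm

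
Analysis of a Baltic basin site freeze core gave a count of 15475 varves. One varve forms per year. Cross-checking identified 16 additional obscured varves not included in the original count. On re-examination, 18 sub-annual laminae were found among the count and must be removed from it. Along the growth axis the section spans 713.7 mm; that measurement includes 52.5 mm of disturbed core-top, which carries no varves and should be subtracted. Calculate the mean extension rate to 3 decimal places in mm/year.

True varve count = 15475 − 18 + 16 = 15473.
Net length = 713.7 − 52.5 = 661.2 mm.
661.2 mm over 15473 years gives 661.2 / 15473 ≈ 0.043 mm/year.

0.043 mm/year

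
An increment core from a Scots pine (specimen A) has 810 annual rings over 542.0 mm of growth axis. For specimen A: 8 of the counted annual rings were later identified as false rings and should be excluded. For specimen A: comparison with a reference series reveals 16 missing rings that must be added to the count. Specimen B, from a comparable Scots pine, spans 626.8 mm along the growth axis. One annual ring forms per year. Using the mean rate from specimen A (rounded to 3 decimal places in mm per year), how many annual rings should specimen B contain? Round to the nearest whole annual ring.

Specimen A: adjusted count: 810 − 8 + 16 = 818 annual rings.
A: Extension rate ≈ 542.0 / 818 = 0.663 mm/year.
For B, 626.8 / 0.663 = 945.40 years ≈ 945 annual rings.

945 annual rings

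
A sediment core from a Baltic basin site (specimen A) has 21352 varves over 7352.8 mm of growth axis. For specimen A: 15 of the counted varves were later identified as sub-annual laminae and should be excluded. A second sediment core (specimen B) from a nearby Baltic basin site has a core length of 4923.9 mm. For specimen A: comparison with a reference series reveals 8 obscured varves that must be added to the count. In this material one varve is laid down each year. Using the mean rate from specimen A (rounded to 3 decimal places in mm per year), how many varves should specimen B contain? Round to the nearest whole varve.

14314 varves

Specimen A: correcting the raw count gives 21352 − 15 + 8 = 21345 true varves.
A: Mean rate = 7352.8 mm / 21345 years ≈ 0.344 mm/yr.
B spans 4923.9 / 0.344 = 14313.66 years ≈ 14314 varves.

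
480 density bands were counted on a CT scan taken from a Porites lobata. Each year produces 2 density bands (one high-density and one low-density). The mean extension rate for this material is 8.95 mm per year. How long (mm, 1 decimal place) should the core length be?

Dividing by 2 density bands per year: 480 / 2 = 240 years.
Predicted length = 8.95 mm/year × 240 years = 2148.0 mm.

2148.0 mm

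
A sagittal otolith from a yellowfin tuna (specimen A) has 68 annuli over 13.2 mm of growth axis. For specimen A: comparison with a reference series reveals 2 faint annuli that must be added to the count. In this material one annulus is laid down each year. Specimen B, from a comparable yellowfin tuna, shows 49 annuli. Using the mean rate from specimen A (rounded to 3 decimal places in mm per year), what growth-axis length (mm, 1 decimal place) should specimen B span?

Specimen A: true annulus count = 68 + 2 = 70.
A: Mean rate = 13.2 mm / 70 years ≈ 0.189 mm per year.
For B, 0.189 mm/year × 49 years = 9.3 mm.

9.3 mm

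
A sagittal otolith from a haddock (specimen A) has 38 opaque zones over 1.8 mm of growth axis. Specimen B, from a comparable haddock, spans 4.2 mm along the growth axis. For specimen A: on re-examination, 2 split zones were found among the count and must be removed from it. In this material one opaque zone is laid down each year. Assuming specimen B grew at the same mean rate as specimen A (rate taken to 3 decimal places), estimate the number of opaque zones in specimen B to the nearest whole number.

84 opaque zones

Specimen A: correcting the raw count gives 38 − 2 = 36 true opaque zones.
A: Mean rate = 1.8 mm / 36 years ≈ 0.050 mm/yr.
Specimen B: 4.2 mm / 0.050 mm per year = 84.00 years ≈ 84 opaque zones.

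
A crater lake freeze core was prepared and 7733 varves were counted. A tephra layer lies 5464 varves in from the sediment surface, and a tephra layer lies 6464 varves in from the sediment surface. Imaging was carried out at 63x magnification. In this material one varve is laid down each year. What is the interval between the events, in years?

6464 − 5464 = 1000 varves lie between the two events.
At one varve per year, 1000 years elapsed between them.

1000 yr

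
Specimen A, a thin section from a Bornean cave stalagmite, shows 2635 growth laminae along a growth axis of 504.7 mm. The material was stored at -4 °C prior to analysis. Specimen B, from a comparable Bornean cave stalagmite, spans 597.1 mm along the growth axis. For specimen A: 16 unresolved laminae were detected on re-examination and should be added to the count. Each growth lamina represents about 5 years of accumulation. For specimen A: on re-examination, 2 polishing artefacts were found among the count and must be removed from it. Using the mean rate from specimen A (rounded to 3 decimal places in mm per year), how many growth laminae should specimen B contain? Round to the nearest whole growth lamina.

3143 growth laminae

Specimen A: correcting the raw count gives 2635 − 2 + 16 = 2649 true growth laminae.
Specimen A: at 5 years per growth lamina, 2649 × 5 = 13245 years.
A: Mean rate = 504.7 mm / 13245 years ≈ 0.038 mm per year.
B spans 597.1 / 0.038 = 15713.16 years; at 5 years per growth lamina that is 15713.16 / 5 ≈ 3143 growth laminae.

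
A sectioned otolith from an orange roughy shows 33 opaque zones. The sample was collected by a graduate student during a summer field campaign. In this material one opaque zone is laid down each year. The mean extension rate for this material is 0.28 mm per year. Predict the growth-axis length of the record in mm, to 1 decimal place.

9.2 mm

33 years of growth are recorded.
Predicted length = 0.28 mm/year × 33 years = 9.2 mm.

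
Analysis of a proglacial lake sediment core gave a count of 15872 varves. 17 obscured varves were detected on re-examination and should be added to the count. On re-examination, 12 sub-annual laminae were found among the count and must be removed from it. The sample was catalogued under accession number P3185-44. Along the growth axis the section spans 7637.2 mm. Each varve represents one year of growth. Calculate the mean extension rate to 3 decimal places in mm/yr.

True varve count = 15872 − 12 + 17 = 15877.
Extension rate ≈ 7637.2 / 15877 = 0.481 mm/yr.

0.481 mm/yr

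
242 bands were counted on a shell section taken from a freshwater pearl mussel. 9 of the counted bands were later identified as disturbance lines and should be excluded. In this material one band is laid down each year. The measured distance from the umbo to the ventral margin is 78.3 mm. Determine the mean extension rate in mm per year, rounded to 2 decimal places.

Correcting the raw count gives 242 − 9 = 233 true bands.
Extension rate ≈ 78.3 / 233 = 0.34 mm per year.

0.34 mm per year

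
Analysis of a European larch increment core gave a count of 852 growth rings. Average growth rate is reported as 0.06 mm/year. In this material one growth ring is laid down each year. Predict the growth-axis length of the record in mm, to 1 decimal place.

The record spans 852 years at 0.06 mm per year.
Length ≈ 0.06 × 852 = 51.1 mm.

51.1 mm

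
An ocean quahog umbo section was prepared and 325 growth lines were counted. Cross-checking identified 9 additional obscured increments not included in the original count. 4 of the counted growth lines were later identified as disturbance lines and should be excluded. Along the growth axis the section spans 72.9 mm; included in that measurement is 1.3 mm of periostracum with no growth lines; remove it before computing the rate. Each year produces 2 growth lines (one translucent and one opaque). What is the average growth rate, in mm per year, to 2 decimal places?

0.43 mm per year

Correcting the raw count gives 325 − 4 + 9 = 330 true growth lines.
Dividing by 2 growth lines per year: 330 / 2 = 165 years.
Removing the 1.3 mm offcut leaves 72.9 − 1.3 = 71.6 mm.
Mean rate = 71.6 mm / 165 years ≈ 0.43 mm per year.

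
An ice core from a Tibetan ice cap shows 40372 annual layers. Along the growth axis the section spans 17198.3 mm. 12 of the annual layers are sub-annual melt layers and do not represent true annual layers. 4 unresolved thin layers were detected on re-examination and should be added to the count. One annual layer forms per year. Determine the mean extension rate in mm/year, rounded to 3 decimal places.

0.426 mm/year

After corrections the count is 40372 − 12 + 4 = 40364 annual layers.
Mean rate = 17198.3 mm / 40364 years ≈ 0.426 mm/year.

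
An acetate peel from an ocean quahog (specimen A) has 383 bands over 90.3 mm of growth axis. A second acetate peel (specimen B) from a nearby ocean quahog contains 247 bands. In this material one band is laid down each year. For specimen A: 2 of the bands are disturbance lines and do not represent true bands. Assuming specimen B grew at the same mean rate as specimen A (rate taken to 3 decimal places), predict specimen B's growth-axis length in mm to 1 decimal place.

Specimen A: correcting the raw count gives 383 − 2 = 381 true bands.
A: Extension rate ≈ 90.3 / 381 = 0.237 mm/yr.
B's length ≈ 0.237 × 247 = 58.5 mm.

58.5 mm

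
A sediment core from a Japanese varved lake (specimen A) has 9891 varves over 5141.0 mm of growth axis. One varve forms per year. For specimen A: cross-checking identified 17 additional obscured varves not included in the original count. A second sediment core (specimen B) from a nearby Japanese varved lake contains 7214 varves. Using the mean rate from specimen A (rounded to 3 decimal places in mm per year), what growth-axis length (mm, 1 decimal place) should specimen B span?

Specimen A: true varve count = 9891 + 17 = 9908.
A: Mean rate = 5141.0 mm / 9908 years ≈ 0.519 mm/year.
B's length ≈ 0.519 × 7214 = 3744.1 mm.

3744.1 mm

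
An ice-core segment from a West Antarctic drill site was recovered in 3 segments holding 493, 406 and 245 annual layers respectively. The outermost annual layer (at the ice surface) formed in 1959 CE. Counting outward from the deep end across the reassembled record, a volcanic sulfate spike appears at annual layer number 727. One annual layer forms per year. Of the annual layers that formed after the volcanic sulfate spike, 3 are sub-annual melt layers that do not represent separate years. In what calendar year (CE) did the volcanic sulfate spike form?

Total annual layers = 493 + 406 + 245 = 1144.
1144 − 727 = 417 annual layers lie beyond the volcanic sulfate spike toward the ice surface.
Excluding 3 false annual layers: 417 − 3 = 414.
The annual layer at the ice surface is 1959 CE, so the volcanic sulfate spike dates to 1959 − 414 = 1545 CE.

1545 CE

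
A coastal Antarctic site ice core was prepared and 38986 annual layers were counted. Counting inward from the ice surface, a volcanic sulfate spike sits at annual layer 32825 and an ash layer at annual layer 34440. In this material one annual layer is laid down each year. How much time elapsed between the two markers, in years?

The two markers are separated by 34440 − 32825 = 1615 annual layers.
One annual layer per year makes the interval 1615 years.

1615 yr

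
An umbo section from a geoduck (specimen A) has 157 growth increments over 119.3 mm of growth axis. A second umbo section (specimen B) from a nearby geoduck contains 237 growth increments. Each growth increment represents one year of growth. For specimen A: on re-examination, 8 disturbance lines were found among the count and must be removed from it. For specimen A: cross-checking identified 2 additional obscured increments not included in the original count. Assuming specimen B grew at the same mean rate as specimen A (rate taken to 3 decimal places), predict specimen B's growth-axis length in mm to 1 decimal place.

187.2 mm

Specimen A: after corrections the count is 157 − 8 + 2 = 151 growth increments.
A: Extension rate ≈ 119.3 / 151 = 0.790 mm/yr.
B's length ≈ 0.790 × 237 = 187.2 mm.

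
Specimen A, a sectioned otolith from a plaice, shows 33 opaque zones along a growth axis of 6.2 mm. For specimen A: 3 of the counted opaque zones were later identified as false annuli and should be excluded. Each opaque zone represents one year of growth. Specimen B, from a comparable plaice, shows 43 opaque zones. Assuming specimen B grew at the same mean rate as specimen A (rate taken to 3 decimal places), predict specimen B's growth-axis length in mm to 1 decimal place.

8.9 mm

Specimen A: correcting the raw count gives 33 − 3 = 30 true opaque zones.
A: Extension rate ≈ 6.2 / 30 = 0.207 mm per year.
Length of B = 0.207 × 43 = 8.9 mm.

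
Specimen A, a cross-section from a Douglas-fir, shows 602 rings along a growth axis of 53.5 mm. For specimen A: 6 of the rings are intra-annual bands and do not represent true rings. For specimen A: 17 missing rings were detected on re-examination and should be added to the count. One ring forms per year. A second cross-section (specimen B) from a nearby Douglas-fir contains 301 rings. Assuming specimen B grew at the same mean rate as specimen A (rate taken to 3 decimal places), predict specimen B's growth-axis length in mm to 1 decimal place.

Specimen A: true ring count = 602 − 6 + 17 = 613.
A: Mean rate = 53.5 mm / 613 years ≈ 0.087 mm/yr.
Length of B = 0.087 × 301 = 26.2 mm.

26.2 mm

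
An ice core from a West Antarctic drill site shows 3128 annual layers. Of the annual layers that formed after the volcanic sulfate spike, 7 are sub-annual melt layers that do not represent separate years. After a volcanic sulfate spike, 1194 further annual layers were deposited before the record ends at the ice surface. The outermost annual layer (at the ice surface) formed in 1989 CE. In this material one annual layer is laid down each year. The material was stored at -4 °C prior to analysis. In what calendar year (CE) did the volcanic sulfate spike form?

1194 annual layers post-date the volcanic sulfate spike.
Excluding 7 false annual layers: 1194 − 7 = 1187.
Counting back 1187 years from 1989 CE places the volcanic sulfate spike in 1989 − 1187 = 802 CE.

802 CE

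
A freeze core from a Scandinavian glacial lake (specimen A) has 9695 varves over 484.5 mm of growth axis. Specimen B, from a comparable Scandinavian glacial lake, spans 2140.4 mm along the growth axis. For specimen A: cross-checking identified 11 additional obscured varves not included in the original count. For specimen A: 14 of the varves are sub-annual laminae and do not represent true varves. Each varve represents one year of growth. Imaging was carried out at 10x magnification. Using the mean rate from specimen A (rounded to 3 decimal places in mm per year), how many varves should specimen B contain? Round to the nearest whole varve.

42808 varves

Specimen A: adjusted count: 9695 − 14 + 11 = 9692 varves.
A: Extension rate ≈ 484.5 / 9692 = 0.050 mm/yr.
For B, 2140.4 / 0.050 = 42808.00 years ≈ 42808 varves.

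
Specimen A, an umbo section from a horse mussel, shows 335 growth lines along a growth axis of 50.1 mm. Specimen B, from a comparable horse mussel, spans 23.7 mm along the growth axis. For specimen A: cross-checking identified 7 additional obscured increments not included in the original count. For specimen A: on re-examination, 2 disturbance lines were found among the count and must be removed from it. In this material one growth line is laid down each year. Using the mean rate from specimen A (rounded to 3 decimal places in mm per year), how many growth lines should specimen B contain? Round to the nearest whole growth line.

161 growth lines

Specimen A: true growth line count = 335 − 2 + 7 = 340.
A: 50.1 mm over 340 years gives 50.1 / 340 ≈ 0.147 mm per year.
Specimen B: 23.7 mm / 0.147 mm per year = 161.22 years ≈ 161 growth lines.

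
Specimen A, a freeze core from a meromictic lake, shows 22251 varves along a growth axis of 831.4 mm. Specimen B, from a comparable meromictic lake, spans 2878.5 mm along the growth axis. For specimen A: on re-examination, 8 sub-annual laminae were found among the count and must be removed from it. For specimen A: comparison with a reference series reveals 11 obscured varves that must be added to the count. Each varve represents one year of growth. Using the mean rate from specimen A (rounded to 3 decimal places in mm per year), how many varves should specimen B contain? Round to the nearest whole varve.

Specimen A: after corrections the count is 22251 − 8 + 11 = 22254 varves.
A: Mean rate = 831.4 mm / 22254 years ≈ 0.037 mm per year.
Specimen B: 2878.5 mm / 0.037 mm per year = 77797.30 years ≈ 77797 varves.

77797 varves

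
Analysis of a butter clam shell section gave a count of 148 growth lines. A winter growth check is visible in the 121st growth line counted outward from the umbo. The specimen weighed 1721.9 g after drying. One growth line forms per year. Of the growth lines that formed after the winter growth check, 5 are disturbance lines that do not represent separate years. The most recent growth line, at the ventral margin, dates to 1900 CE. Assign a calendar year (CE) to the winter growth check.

1878 CE

148 − 121 = 27 growth lines lie beyond the winter growth check toward the ventral margin.
Excluding 5 false growth lines: 27 − 5 = 22.
Counting back 22 years from 1900 CE places the winter growth check in 1900 − 22 = 1878 CE.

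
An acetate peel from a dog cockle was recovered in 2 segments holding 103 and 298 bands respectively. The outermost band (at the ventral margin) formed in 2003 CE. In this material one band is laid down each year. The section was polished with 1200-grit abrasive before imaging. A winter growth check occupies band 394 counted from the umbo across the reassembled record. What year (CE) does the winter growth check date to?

1996 CE

Total bands = 103 + 298 = 401.
401 − 394 = 7 bands lie beyond the winter growth check toward the ventral margin.
2003 − 7 = 1996 CE.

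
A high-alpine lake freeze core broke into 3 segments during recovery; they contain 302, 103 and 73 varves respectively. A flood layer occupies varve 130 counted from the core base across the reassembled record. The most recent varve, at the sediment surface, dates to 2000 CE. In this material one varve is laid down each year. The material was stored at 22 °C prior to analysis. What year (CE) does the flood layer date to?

Total varves = 302 + 103 + 73 = 478.
The flood layer sits at varve 130 from the core base, so 478 − 130 = 348 varves formed after it.
The varve at the sediment surface is 2000 CE, so the flood layer dates to 2000 − 348 = 1652 CE.

1652 CE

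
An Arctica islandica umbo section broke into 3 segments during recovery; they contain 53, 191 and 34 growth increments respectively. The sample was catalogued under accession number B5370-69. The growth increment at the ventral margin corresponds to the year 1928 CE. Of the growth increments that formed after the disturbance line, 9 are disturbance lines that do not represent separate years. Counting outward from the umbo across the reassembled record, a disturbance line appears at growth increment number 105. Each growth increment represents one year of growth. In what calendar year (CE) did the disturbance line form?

1764 CE

Total growth increments = 53 + 191 + 34 = 278.
The disturbance line sits at growth increment 105 from the umbo, so 278 − 105 = 173 growth increments formed after it.
Removing the 9 false growth increments leaves 173 − 9 = 164 true growth increments beyond the disturbance line.
1928 − 164 = 1764 CE.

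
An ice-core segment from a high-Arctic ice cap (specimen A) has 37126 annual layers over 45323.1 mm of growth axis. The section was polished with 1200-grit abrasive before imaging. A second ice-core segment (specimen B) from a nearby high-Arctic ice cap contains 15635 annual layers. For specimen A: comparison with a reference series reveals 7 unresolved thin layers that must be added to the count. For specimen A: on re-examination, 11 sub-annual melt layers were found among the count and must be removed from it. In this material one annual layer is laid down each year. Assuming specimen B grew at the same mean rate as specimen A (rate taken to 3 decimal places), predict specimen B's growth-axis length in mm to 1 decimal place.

Specimen A: after corrections the count is 37126 − 11 + 7 = 37122 annual layers.
A: Mean rate = 45323.1 mm / 37122 years ≈ 1.221 mm/year.
B's length ≈ 1.221 × 15635 = 19090.3 mm.

19090.3 mm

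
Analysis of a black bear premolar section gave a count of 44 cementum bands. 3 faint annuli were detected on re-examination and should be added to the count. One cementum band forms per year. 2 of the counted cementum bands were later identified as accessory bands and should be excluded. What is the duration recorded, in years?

45 years

True cementum band count = 44 − 2 + 3 = 45.
At one cementum band per year, that is 45 years.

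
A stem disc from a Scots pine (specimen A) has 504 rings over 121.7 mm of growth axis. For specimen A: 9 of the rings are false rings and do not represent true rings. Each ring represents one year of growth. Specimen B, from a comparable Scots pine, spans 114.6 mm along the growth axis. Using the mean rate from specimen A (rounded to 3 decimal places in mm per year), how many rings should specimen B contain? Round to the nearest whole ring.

466 rings

Specimen A: correcting the raw count gives 504 − 9 = 495 true rings.
A: 121.7 mm over 495 years gives 121.7 / 495 ≈ 0.246 mm/yr.
B spans 114.6 / 0.246 = 465.85 years ≈ 466 rings.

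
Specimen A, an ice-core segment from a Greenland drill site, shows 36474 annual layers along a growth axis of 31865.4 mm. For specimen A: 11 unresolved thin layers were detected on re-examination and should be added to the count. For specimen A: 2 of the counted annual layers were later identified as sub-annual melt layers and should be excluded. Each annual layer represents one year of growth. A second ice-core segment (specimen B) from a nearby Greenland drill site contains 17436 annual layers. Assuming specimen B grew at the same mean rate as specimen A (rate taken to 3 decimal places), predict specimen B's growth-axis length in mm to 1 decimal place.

15221.6 mm

Specimen A: after corrections the count is 36474 − 2 + 11 = 36483 annual layers.
A: Mean rate = 31865.4 mm / 36483 years ≈ 0.873 mm/year.
B's length ≈ 0.873 × 17436 = 15221.6 mm.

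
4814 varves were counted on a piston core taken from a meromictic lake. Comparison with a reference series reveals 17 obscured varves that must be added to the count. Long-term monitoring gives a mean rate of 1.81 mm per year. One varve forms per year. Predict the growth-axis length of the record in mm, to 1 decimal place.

Correcting the raw count gives 4814 + 17 = 4831 true varves.
Length ≈ 1.81 × 4831 = 8744.1 mm.

8744.1 mm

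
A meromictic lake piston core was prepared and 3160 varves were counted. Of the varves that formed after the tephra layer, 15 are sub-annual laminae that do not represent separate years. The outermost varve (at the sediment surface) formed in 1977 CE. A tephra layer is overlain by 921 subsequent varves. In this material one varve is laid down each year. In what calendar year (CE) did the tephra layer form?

921 varves formed after the tephra layer.
Removing the 15 false varves leaves 921 − 15 = 906 true varves beyond the tephra layer.
1977 − 906 = 1071 CE.

1071 CE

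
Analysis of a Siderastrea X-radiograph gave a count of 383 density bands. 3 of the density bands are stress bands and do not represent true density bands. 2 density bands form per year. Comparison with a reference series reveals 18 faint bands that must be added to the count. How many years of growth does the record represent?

Correcting the raw count gives 383 − 3 + 18 = 398 true density bands.
Dividing by 2 density bands per year: 398 / 2 = 199 years.

199 years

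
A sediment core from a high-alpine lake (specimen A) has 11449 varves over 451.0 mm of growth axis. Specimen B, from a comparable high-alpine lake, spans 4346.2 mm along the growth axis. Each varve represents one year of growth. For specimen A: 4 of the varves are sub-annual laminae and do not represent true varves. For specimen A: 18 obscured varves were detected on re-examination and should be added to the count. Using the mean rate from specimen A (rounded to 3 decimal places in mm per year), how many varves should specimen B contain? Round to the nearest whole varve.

Specimen A: adjusted count: 11449 − 4 + 18 = 11463 varves.
A: Mean rate = 451.0 mm / 11463 years ≈ 0.039 mm per year.
Specimen B: 4346.2 mm / 0.039 mm per year = 111441.03 years ≈ 111441 varves.

111441 varves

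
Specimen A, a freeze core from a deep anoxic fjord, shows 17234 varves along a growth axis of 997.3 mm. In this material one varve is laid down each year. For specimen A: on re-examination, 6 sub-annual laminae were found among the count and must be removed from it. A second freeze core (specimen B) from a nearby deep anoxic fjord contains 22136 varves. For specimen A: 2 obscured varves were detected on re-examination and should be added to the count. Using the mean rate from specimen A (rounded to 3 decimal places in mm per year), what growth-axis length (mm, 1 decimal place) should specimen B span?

1283.9 mm

Specimen A: true varve count = 17234 − 6 + 2 = 17230.
A: 997.3 mm over 17230 years gives 997.3 / 17230 ≈ 0.058 mm/yr.
For B, 0.058 mm/year × 22136 years = 1283.9 mm.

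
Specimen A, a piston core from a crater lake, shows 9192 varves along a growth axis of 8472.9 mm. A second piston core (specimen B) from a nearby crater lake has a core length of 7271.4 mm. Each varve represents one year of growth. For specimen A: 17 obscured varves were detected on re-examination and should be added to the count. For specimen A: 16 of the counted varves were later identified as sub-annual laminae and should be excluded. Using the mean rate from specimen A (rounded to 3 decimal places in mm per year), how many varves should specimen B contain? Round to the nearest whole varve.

7887 varves

Specimen A: after corrections the count is 9192 − 16 + 17 = 9193 varves.
A: Extension rate ≈ 8472.9 / 9193 = 0.922 mm/yr.
B spans 7271.4 / 0.922 = 7886.55 years ≈ 7887 varves.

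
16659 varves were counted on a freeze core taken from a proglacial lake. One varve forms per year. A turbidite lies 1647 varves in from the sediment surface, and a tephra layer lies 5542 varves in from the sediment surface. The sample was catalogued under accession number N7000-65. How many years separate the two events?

3895 years

Separation: 5542 − 1647 = 3895 varves.
At one varve per year, 3895 years elapsed between them.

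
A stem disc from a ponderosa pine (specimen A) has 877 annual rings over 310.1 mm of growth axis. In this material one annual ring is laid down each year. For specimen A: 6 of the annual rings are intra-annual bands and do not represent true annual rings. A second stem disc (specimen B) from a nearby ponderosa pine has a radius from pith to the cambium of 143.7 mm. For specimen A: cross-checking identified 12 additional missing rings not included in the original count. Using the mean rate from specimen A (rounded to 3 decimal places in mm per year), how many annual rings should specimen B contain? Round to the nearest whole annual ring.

409 annual rings

Specimen A: correcting the raw count gives 877 − 6 + 12 = 883 true annual rings.
A: 310.1 mm over 883 years gives 310.1 / 883 ≈ 0.351 mm/year.
Specimen B: 143.7 mm / 0.351 mm per year = 409.40 years ≈ 409 annual rings.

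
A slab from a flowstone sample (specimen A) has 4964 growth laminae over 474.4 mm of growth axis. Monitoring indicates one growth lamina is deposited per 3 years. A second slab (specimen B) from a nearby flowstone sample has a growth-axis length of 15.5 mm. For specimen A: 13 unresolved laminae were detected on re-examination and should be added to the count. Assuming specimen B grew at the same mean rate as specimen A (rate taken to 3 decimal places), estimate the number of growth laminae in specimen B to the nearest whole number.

Specimen A: correcting the raw count gives 4964 + 13 = 4977 true growth laminae.
Specimen A: 4977 growth laminae at 3 years each span 4977 × 3 = 14931 years.
A: Mean rate = 474.4 mm / 14931 years ≈ 0.032 mm/year.
For B, 15.5 / 0.032 = 484.38 years; at 3 years per growth lamina that is 484.38 / 3 ≈ 161 growth laminae.

161 growth laminae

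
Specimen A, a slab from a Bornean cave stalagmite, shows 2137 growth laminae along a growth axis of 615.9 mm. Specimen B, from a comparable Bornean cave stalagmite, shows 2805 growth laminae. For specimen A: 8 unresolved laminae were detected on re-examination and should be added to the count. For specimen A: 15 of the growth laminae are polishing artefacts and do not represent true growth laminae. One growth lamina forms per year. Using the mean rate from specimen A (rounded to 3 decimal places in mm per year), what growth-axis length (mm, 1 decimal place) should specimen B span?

810.6 mm

Specimen A: adjusted count: 2137 − 15 + 8 = 2130 growth laminae.
A: Extension rate ≈ 615.9 / 2130 = 0.289 mm/yr.
Length of B = 0.289 × 2805 = 810.6 mm.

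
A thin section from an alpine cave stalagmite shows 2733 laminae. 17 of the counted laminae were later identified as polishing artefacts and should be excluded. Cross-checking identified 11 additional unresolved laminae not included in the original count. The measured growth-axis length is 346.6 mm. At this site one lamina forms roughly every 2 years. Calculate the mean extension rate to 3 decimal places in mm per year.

0.064 mm per year

Adjusted count: 2733 − 17 + 11 = 2727 laminae.
At 2 years per lamina, 2727 × 2 = 5454 years.
346.6 mm over 5454 years gives 346.6 / 5454 ≈ 0.064 mm per year.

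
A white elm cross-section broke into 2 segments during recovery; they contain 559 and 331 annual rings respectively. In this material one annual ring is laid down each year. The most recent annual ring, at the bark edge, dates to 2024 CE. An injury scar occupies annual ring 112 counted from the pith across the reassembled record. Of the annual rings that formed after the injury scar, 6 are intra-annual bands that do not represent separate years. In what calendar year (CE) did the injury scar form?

1252 CE

Total annual rings = 559 + 331 = 890.
890 − 112 = 778 annual rings lie beyond the injury scar toward the bark edge.
778 − 6 false = 772 true annual rings after the injury scar.
The annual ring at the bark edge is 2024 CE, so the injury scar dates to 2024 − 772 = 1252 CE.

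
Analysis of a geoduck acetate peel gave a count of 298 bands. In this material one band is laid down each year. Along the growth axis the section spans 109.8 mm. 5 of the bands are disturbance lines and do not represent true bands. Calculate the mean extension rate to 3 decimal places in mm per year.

Adjusted count: 298 − 5 = 293 bands.
109.8 mm over 293 years gives 109.8 / 293 ≈ 0.375 mm per year.

0.375 mm per year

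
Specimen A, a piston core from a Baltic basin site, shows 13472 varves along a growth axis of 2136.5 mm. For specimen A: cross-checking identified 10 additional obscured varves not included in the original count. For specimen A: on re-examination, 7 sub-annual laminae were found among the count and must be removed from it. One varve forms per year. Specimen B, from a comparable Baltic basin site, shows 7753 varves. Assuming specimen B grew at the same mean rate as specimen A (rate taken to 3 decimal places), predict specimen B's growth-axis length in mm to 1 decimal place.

Specimen A: adjusted count: 13472 − 7 + 10 = 13475 varves.
A: Mean rate = 2136.5 mm / 13475 years ≈ 0.159 mm/yr.
For B, 0.159 mm/year × 7753 years = 1232.7 mm.

1232.7 mm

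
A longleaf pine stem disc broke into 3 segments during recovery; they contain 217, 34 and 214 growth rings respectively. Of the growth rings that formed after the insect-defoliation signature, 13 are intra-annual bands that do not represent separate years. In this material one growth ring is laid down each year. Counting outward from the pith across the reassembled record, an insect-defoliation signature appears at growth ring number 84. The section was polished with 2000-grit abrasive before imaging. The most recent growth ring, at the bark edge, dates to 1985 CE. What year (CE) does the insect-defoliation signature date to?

Total growth rings = 217 + 34 + 214 = 465.
The insect-defoliation signature sits at growth ring 84 from the pith, so 465 − 84 = 381 growth rings formed after it.
Removing the 13 false growth rings leaves 381 − 13 = 368 true growth rings beyond the insect-defoliation signature.
The growth ring at the bark edge is 1985 CE, so the insect-defoliation signature dates to 1985 − 368 = 1617 CE.

1617 CE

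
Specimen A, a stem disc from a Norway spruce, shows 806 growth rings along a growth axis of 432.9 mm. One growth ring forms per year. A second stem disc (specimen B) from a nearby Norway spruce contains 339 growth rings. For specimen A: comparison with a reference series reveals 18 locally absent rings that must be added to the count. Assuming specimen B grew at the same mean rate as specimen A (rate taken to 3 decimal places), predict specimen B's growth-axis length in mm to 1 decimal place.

Specimen A: adjusted count: 806 + 18 = 824 growth rings.
A: Extension rate ≈ 432.9 / 824 = 0.525 mm/yr.
For B, 0.525 mm/year × 339 years = 178.0 mm.

178.0 mm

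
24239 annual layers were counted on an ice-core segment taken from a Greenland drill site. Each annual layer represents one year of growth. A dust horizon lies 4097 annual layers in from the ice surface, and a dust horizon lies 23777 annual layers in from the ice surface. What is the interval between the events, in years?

19680 years

Separation: 23777 − 4097 = 19680 annual layers.
That is 19680 years at one annual layer per year.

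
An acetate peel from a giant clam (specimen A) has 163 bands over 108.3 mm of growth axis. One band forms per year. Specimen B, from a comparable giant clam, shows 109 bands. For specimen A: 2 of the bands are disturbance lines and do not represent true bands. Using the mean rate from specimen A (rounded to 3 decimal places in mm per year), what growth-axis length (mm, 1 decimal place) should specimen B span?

73.4 mm

Specimen A: adjusted count: 163 − 2 = 161 bands.
A: Extension rate ≈ 108.3 / 161 = 0.673 mm per year.
Length of B = 0.673 × 109 = 73.4 mm.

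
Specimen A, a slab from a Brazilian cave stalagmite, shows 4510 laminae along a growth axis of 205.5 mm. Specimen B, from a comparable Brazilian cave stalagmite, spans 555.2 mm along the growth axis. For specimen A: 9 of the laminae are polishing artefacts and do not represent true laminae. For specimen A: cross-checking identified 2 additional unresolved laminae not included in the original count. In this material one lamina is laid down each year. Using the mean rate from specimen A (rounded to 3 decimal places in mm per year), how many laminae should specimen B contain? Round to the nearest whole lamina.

Specimen A: true lamina count = 4510 − 9 + 2 = 4503.
A: 205.5 mm over 4503 years gives 205.5 / 4503 ≈ 0.046 mm per year.
B spans 555.2 / 0.046 = 12069.57 years ≈ 12070 laminae.

12070 laminae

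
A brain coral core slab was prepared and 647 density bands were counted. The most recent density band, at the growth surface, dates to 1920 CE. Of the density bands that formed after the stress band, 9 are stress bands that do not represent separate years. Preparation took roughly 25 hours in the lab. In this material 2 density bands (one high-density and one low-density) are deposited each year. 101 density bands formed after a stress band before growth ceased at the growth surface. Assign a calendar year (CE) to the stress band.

1874 CE

There are 101 density bands younger than the stress band.
Removing the 9 false density bands leaves 101 − 9 = 92 true density bands beyond the stress band.
With 2 density bands per year, 92 / 2 = 46 years.
The density band at the growth surface is 1920 CE, so the stress band dates to 1920 − 46 = 1874 CE.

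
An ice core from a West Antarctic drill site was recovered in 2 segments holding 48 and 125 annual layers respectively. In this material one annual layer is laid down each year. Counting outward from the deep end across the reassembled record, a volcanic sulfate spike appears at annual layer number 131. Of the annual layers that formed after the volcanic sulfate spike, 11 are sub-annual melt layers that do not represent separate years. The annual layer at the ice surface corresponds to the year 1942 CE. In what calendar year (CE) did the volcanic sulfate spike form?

1911 CE

Total annual layers = 48 + 125 = 173.
Between annual layer 131 and the ice surface there are 173 − 131 = 42 annual layers.
Removing the 11 false annual layers leaves 42 − 11 = 31 true annual layers beyond the volcanic sulfate spike.
1942 − 31 = 1911 CE.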